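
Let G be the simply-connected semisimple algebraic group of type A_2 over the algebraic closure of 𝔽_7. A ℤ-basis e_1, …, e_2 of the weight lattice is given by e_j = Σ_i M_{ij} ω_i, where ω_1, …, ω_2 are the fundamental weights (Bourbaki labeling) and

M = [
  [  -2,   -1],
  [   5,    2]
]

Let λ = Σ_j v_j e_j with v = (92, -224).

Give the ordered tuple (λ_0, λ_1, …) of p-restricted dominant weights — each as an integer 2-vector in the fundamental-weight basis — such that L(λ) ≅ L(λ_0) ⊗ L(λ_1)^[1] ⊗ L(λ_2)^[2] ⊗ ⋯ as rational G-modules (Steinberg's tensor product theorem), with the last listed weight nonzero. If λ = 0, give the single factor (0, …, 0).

((5, 5), (5, 1))

Change of basis e → ω: c = M·v where v = (92, -224):
  c_1 = -2*92 + -1*-224 = 40
  c_2 = 5*92 + 2*-224 = 12
Expand coordinatewise in base 7:
  c_1 = 40 = 5·7^0 + 5·7^1
  c_2 = 12 = 5·7^0 + 1·7^1
Factor λ_0 = (5, 5)
Factor λ_1 = (5, 1)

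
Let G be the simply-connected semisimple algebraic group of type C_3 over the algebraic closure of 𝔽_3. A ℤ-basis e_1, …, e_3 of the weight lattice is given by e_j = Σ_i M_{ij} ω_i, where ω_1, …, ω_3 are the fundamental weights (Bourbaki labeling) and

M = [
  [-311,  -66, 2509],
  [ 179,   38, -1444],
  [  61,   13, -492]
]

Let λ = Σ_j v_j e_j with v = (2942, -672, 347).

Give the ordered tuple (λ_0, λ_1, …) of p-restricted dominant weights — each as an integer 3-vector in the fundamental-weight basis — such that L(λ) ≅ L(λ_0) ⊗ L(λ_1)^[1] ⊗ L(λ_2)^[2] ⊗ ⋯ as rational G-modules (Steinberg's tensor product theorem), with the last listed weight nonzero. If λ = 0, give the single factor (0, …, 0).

((1, 2, 2), (1, 1, 0), (1, 1, 0))

In the fundamental-weight basis, λ has coordinates c = M·v (v = (2942, -672, 347)):
  c_1 = (-311)·(2942) + (-66)·(-672) + (2509)·(347) = 13
  c_2 = (179)·(2942) + (38)·(-672) + (-1444)·(347) = 14
  c_3 = (61)·(2942) + (13)·(-672) + (-492)·(347) = 2
Base-3 expansion of each c_i:
  c_1 = 13 = 1·3^0 + 1·3^1 + 1·3^2
  c_2 = 14 = 2·3^0 + 1·3^1 + 1·3^2
  c_3 = 2 = 2·3^0
λ_0 = (1, 2, 2)
λ_1 = (1, 1, 0)
λ_2 = (1, 1, 0)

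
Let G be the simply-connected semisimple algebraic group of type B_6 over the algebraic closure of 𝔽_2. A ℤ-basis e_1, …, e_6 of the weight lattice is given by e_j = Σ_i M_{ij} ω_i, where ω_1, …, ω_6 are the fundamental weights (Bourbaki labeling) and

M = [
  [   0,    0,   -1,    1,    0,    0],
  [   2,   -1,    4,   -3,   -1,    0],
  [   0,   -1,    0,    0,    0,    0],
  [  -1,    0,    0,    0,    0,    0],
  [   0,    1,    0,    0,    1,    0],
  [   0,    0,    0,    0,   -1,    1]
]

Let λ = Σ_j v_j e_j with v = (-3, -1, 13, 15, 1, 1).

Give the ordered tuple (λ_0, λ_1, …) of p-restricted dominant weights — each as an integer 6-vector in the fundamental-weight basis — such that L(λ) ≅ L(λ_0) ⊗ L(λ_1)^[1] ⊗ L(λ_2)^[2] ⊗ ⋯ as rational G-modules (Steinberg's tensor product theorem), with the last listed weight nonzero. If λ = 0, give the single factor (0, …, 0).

ω-coordinates c = M·v, v = (-3, -1, 13, 15, 1, 1):
  c_1 = (0)·(-3) + (0)·(-1) + (-1)·(13) + 1·15 + 0·1 + 0·1 = 2
  c_2 = (2)·(-3) + (-1)·(-1) + 4·13 + (-3)·(15) + (-1)·(1) + 0·1 = 1
  c_3 = (0)·(-3) + (-1)·(-1) + 0·13 + 0·15 + 0·1 + 0·1 = 1
  c_4 = (-1)·(-3) + (0)·(-1) + 0·13 + 0·15 + 0·1 + 0·1 = 3
  c_5 = (0)·(-3) + (1)·(-1) + 0·13 + 0·15 + 1·1 + 0·1 = 0
  c_6 = (0)·(-3) + (0)·(-1) + 0·13 + 0·15 + (-1)·(1) + 1·1 = 0
Writing each c_i in base p = 2:
  c_1 = 2 = 0·2^0 + 1·2^1
  c_2 = 1 = 1·2^0
  c_3 = 1 = 1·2^0
  c_4 = 3 = 1·2^0 + 1·2^1
  c_5 = 0
  c_6 = 0
p-restricted factor λ_0 = (0, 1, 1, 1, 0, 0)
p-restricted factor λ_1 = (1, 0, 0, 1, 0, 0)

((0, 1, 1, 1, 0, 0), (1, 0, 0, 1, 0, 0))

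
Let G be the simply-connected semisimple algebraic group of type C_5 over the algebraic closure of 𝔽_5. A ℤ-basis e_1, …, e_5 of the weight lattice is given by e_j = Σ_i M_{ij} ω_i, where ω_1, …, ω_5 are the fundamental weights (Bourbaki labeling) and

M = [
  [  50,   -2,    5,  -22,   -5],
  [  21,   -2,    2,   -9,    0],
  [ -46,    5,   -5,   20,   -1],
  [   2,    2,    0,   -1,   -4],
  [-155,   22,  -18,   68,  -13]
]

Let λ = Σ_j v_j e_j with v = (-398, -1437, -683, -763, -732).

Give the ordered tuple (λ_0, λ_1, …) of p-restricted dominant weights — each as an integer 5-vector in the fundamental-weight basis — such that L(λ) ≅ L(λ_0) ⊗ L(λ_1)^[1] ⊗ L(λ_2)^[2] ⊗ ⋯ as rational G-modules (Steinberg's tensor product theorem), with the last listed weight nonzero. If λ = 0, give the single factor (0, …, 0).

Change of basis e → ω: c = M·v where v = (-398, -1437, -683, -763, -732):
  c_1 = 50*-398 + -2*-1437 + 5*-683 + -22*-763 + -5*-732 = 5
  c_2 = 21*-398 + -2*-1437 + 2*-683 + -9*-763 + 0*-732 = 17
  c_3 = -46*-398 + 5*-1437 + -5*-683 + 20*-763 + -1*-732 = 10
  c_4 = 2*-398 + 2*-1437 + 0*-683 + -1*-763 + -4*-732 = 21
  c_5 = -155*-398 + 22*-1437 + -18*-683 + 68*-763 + -13*-732 = 2
Base-5 expansion of each c_i:
  c_1 = 5 = 0·5^0 + 1·5^1
  c_2 = 17 = 2·5^0 + 3·5^1
  c_3 = 10 = 0·5^0 + 2·5^1
  c_4 = 21 = 1·5^0 + 4·5^1
  c_5 = 2 = 2·5^0
λ_0 = (0, 2, 0, 1, 2)
λ_1 = (1, 3, 2, 4, 0)

((0, 2, 0, 1, 2), (1, 3, 2, 4, 0))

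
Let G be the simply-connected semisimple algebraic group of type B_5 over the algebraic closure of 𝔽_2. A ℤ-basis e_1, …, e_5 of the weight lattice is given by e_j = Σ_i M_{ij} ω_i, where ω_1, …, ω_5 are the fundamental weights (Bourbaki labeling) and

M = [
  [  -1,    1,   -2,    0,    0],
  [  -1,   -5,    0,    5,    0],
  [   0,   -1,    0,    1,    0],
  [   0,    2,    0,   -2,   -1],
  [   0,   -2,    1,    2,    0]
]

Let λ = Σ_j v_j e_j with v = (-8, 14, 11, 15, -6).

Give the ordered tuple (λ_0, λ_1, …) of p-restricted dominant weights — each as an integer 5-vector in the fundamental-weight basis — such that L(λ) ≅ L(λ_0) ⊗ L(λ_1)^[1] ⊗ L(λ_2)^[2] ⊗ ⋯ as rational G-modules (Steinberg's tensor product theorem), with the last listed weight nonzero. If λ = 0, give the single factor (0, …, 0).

((0, 1, 1, 0, 1), (0, 0, 0, 0, 0), (0, 1, 0, 1, 1), (0, 1, 0, 0, 1))

Change of basis e → ω: c = M·v where v = (-8, 14, 11, 15, -6):
  c_1 = (-1)·(-8) + (1)·(14) + (-2)·(11) + (0)·(15) + (0)·(-6) = 0
  c_2 = (-1)·(-8) + (-5)·(14) + (0)·(11) + (5)·(15) + (0)·(-6) = 13
  c_3 = (0)·(-8) + (-1)·(14) + (0)·(11) + (1)·(15) + (0)·(-6) = 1
  c_4 = (0)·(-8) + (2)·(14) + (0)·(11) + (-2)·(15) + (-1)·(-6) = 4
  c_5 = (0)·(-8) + (-2)·(14) + (1)·(11) + (2)·(15) + (0)·(-6) = 13
Base-2 expansion of each c_i:
  c_1 = 0
  c_2 = 13 = 1·2^0 + 0·2^1 + 1·2^2 + 1·2^3
  c_3 = 1 = 1·2^0
  c_4 = 4 = 0·2^0 + 0·2^1 + 1·2^2
  c_5 = 13 = 1·2^0 + 0·2^1 + 1·2^2 + 1·2^3
p-restricted factor λ_0 = (0, 1, 1, 0, 1)
p-restricted factor λ_1 = (0, 0, 0, 0, 0)
p-restricted factor λ_2 = (0, 1, 0, 1, 1)
p-restricted factor λ_3 = (0, 1, 0, 0, 1)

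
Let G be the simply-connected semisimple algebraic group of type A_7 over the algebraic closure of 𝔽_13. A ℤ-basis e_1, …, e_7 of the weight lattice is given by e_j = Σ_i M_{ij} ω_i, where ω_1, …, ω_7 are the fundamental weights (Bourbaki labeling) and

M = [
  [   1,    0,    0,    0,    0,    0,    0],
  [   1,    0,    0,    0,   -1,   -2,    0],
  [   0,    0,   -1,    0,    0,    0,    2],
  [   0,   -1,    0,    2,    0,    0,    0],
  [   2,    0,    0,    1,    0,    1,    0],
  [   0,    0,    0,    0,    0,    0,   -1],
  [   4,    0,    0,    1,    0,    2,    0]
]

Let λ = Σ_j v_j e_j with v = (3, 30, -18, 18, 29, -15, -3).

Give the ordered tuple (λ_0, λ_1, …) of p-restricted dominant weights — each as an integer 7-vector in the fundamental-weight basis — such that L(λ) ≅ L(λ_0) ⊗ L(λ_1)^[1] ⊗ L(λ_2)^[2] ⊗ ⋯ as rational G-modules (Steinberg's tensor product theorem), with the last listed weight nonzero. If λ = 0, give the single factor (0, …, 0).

((3, 4, 12, 6, 9, 3, 0),)

Converting to the ω-basis (c_i = row i of M dotted with v = (3, 30, -18, 18, 29, -15, -3)):
  c_1 = 1*3 + 0*30 + 0*-18 + 0*18 + 0*29 + 0*-15 + 0*-3 = 3
  c_2 = 1*3 + 0*30 + 0*-18 + 0*18 + -1*29 + -2*-15 + 0*-3 = 4
  c_3 = 0*3 + 0*30 + -1*-18 + 0*18 + 0*29 + 0*-15 + 2*-3 = 12
  c_4 = 0*3 + -1*30 + 0*-18 + 2*18 + 0*29 + 0*-15 + 0*-3 = 6
  c_5 = 2*3 + 0*30 + 0*-18 + 1*18 + 0*29 + 1*-15 + 0*-3 = 9
  c_6 = 0*3 + 0*30 + 0*-18 + 0*18 + 0*29 + 0*-15 + -1*-3 = 3
  c_7 = 4*3 + 0*30 + 0*-18 + 1*18 + 0*29 + 2*-15 + 0*-3 = 0
Base-13 expansion of each c_i:
  c_1 = 3 = 3·13^0
  c_2 = 4 = 4·13^0
  c_3 = 12 = 12·13^0
  c_4 = 6 = 6·13^0
  c_5 = 9 = 9·13^0
  c_6 = 3 = 3·13^0
  c_7 = 0
λ_0 = (3, 4, 12, 6, 9, 3, 0)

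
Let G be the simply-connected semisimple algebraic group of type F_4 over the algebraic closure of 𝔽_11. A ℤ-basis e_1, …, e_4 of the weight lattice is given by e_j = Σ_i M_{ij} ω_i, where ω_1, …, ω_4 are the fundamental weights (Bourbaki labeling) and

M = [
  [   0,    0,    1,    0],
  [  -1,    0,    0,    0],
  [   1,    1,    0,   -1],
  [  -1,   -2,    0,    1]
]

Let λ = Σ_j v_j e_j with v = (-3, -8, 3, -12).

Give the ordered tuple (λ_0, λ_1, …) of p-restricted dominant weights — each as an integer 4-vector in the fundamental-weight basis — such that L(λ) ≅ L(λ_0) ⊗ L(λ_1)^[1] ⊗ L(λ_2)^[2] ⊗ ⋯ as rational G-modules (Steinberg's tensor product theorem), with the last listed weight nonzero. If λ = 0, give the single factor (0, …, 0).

((3, 3, 1, 7),)

Change of basis e → ω: c = M·v where v = (-3, -8, 3, -12):
  c_1 = 0*-3 + 0*-8 + 1*3 + 0*-12 = 3
  c_2 = -1*-3 + 0*-8 + 0*3 + 0*-12 = 3
  c_3 = 1*-3 + 1*-8 + 0*3 + -1*-12 = 1
  c_4 = -1*-3 + -2*-8 + 0*3 + 1*-12 = 7
Writing each c_i in base p = 11:
  c_1 = 3 = 3·11^0
  c_2 = 3 = 3·11^0
  c_3 = 1 = 1·11^0
  c_4 = 7 = 7·11^0
Factor λ_0 = (3, 3, 1, 7)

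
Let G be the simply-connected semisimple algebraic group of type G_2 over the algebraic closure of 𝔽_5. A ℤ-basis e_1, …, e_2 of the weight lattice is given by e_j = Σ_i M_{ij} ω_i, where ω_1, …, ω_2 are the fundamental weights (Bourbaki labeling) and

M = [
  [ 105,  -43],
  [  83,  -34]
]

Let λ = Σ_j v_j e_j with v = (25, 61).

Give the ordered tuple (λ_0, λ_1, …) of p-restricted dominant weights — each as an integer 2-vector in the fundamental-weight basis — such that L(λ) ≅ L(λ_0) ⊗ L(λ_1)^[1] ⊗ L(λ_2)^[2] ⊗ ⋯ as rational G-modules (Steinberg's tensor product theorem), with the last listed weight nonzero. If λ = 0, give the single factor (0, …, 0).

((2, 1),)

Compute c_i = Σ_j M_{ij} v_j with v = (25, 61):
  c_1 = (105)·(25) + (-43)·(61) = 2
  c_2 = (83)·(25) + (-34)·(61) = 1
Expand coordinatewise in base 5:
  c_1 = 2 = 2·5^0
  c_2 = 1 = 1·5^0
λ_0 = (2, 1)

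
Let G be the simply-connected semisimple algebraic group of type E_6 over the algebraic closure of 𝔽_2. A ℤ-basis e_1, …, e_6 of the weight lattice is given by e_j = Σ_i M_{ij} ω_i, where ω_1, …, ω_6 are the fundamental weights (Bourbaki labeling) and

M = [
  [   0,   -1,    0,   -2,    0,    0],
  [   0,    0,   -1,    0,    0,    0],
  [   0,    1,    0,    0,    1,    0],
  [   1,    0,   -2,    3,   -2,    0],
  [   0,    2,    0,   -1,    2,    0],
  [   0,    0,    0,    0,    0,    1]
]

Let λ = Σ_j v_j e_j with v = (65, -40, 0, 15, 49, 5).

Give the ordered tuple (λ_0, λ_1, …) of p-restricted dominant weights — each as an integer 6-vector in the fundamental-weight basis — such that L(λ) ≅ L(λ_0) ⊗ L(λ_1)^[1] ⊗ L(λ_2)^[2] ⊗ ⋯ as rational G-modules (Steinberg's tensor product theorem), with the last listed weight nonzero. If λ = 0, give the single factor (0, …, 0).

((0, 0, 1, 0, 1, 1), (1, 0, 0, 0, 1, 0), (0, 0, 0, 1, 0, 1), (1, 0, 1, 1, 0, 0))

ω-coordinates c = M·v, v = (65, -40, 0, 15, 49, 5):
  c_1 = (0)·(65) + (-1)·(-40) + (0)·(0) + (-2)·(15) + (0)·(49) + (0)·(5) = 10
  c_2 = (0)·(65) + (0)·(-40) + (-1)·(0) + (0)·(15) + (0)·(49) + (0)·(5) = 0
  c_3 = (0)·(65) + (1)·(-40) + (0)·(0) + (0)·(15) + (1)·(49) + (0)·(5) = 9
  c_4 = (1)·(65) + (0)·(-40) + (-2)·(0) + (3)·(15) + (-2)·(49) + (0)·(5) = 12
  c_5 = (0)·(65) + (2)·(-40) + (0)·(0) + (-1)·(15) + (2)·(49) + (0)·(5) = 3
  c_6 = (0)·(65) + (0)·(-40) + (0)·(0) + (0)·(15) + (0)·(49) + (1)·(5) = 5
p = 2; digits c_i = Σ_j d_{ij}·2^j, 0 ≤ d_{ij} < 2:
  c_1 = 10 = 0·2^0 + 1·2^1 + 0·2^2 + 1·2^3
  c_2 = 0
  c_3 = 9 = 1·2^0 + 0·2^1 + 0·2^2 + 1·2^3
  c_4 = 12 = 0·2^0 + 0·2^1 + 1·2^2 + 1·2^3
  c_5 = 3 = 1·2^0 + 1·2^1
  c_6 = 5 = 1·2^0 + 0·2^1 + 1·2^2
p-restricted factor λ_0 = (0, 0, 1, 0, 1, 1)
p-restricted factor λ_1 = (1, 0, 0, 0, 1, 0)
p-restricted factor λ_2 = (0, 0, 0, 1, 0, 1)
p-restricted factor λ_3 = (1, 0, 1, 1, 0, 0)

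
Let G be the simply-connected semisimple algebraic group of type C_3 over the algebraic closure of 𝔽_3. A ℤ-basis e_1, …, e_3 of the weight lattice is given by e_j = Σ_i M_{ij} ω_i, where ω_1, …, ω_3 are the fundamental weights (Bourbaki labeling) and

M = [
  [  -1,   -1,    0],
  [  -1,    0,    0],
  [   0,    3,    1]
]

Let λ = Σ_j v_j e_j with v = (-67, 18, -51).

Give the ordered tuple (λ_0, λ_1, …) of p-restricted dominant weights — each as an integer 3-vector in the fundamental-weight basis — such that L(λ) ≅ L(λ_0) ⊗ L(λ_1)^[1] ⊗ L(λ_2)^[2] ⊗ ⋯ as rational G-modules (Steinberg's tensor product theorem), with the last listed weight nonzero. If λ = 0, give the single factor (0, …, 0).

((1, 1, 0), (1, 1, 1), (2, 1, 0), (1, 2, 0))

In the fundamental-weight basis, λ has coordinates c = M·v (v = (-67, 18, -51)):
  c_1 = (-1)·(-67) + (-1)·(18) + (0)·(-51) = 49
  c_2 = (-1)·(-67) + (0)·(18) + (0)·(-51) = 67
  c_3 = (0)·(-67) + (3)·(18) + (1)·(-51) = 3
Expand coordinatewise in base 3:
  c_1 = 49 = 1·3^0 + 1·3^1 + 2·3^2 + 1·3^3
  c_2 = 67 = 1·3^0 + 1·3^1 + 1·3^2 + 2·3^3
  c_3 = 3 = 0·3^0 + 1·3^1
Factor λ_0 = (1, 1, 0)
Factor λ_1 = (1, 1, 1)
Factor λ_2 = (2, 1, 0)
Factor λ_3 = (1, 2, 0)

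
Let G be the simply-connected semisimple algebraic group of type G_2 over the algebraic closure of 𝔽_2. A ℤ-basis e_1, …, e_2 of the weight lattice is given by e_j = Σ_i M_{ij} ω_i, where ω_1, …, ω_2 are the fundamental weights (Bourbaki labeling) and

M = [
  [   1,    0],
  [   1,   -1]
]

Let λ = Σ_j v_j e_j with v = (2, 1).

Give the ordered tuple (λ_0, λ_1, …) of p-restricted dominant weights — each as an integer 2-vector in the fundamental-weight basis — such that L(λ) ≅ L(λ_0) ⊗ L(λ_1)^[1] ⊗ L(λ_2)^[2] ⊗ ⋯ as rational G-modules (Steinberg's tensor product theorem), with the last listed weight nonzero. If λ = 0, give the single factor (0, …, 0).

In the fundamental-weight basis, λ has coordinates c = M·v (v = (2, 1)):
  c_1 = 1·2 + 0·1 = 2
  c_2 = 1·2 + (-1)·(1) = 1
p = 2; digits c_i = Σ_j d_{ij}·2^j, 0 ≤ d_{ij} < 2:
  c_1 = 2 = 0·2^0 + 1·2^1
  c_2 = 1 = 1·2^0
λ_0 = (0, 1)
λ_1 = (1, 0)

((0, 1), (1, 0))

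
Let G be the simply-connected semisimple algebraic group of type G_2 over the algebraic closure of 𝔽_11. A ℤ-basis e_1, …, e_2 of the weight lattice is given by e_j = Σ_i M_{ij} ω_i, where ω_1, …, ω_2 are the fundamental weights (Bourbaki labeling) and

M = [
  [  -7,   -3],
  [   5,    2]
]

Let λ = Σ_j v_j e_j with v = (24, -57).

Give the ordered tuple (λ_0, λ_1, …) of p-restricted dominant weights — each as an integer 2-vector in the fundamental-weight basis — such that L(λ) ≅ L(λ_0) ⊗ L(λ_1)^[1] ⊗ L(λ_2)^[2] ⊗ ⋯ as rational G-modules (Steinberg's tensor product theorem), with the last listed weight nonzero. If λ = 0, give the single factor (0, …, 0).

Compute c_i = Σ_j M_{ij} v_j with v = (24, -57):
  c_1 = (-7)·(24) + (-3)·(-57) = 3
  c_2 = 5·24 + (2)·(-57) = 6
Base-11 expansion of each c_i:
  c_1 = 3 = 3·11^0
  c_2 = 6 = 6·11^0
Factor λ_0 = (3, 6)

((3, 6),)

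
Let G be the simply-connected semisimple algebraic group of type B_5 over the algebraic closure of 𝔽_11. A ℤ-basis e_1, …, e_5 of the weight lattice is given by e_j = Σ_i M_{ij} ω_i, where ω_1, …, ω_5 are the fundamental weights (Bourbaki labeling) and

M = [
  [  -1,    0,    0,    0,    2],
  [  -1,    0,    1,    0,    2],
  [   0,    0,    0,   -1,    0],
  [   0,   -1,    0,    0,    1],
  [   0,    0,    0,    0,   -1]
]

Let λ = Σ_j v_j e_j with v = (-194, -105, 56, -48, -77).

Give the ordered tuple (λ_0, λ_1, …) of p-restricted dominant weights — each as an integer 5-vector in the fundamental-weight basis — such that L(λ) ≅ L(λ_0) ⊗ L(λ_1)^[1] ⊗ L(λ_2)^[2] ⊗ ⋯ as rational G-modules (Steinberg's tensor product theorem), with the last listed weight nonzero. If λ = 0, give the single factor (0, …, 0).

((7, 8, 4, 6, 0), (3, 8, 4, 2, 7))

In the fundamental-weight basis, λ has coordinates c = M·v (v = (-194, -105, 56, -48, -77)):
  c_1 = (-1)·(-194) + (0)·(-105) + (0)·(56) + (0)·(-48) + (2)·(-77) = 40
  c_2 = (-1)·(-194) + (0)·(-105) + (1)·(56) + (0)·(-48) + (2)·(-77) = 96
  c_3 = (0)·(-194) + (0)·(-105) + (0)·(56) + (-1)·(-48) + (0)·(-77) = 48
  c_4 = (0)·(-194) + (-1)·(-105) + (0)·(56) + (0)·(-48) + (1)·(-77) = 28
  c_5 = (0)·(-194) + (0)·(-105) + (0)·(56) + (0)·(-48) + (-1)·(-77) = 77
p = 11; digits c_i = Σ_j d_{ij}·11^j, 0 ≤ d_{ij} < 11:
  c_1 = 40 = 7·11^0 + 3·11^1
  c_2 = 96 = 8·11^0 + 8·11^1
  c_3 = 48 = 4·11^0 + 4·11^1
  c_4 = 28 = 6·11^0 + 2·11^1
  c_5 = 77 = 0·11^0 + 7·11^1
p-restricted factor λ_0 = (7, 8, 4, 6, 0)
p-restricted factor λ_1 = (3, 8, 4, 2, 7)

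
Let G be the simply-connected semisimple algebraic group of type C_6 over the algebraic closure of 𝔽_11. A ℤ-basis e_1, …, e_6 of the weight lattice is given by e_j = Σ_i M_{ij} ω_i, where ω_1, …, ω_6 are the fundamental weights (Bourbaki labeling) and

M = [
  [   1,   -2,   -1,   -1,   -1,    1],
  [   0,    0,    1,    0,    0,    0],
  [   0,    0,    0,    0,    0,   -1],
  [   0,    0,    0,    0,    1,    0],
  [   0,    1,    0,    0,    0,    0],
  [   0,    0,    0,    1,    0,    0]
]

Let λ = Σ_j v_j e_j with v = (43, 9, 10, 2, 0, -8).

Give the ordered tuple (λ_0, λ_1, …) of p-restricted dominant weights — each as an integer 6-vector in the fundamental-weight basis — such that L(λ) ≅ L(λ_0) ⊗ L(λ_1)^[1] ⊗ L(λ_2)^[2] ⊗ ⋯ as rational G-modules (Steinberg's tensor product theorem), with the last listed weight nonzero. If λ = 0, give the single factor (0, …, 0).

((5, 10, 8, 0, 9, 2),)

Compute c_i = Σ_j M_{ij} v_j with v = (43, 9, 10, 2, 0, -8):
  c_1 = 1*43 + -2*9 + -1*10 + -1*2 + -1*0 + 1*-8 = 5
  c_2 = 0*43 + 0*9 + 1*10 + 0*2 + 0*0 + 0*-8 = 10
  c_3 = 0*43 + 0*9 + 0*10 + 0*2 + 0*0 + -1*-8 = 8
  c_4 = 0*43 + 0*9 + 0*10 + 0*2 + 1*0 + 0*-8 = 0
  c_5 = 0*43 + 1*9 + 0*10 + 0*2 + 0*0 + 0*-8 = 9
  c_6 = 0*43 + 0*9 + 0*10 + 1*2 + 0*0 + 0*-8 = 2
Base-11 expansion of each c_i:
  c_1 = 5 = 5·11^0
  c_2 = 10 = 10·11^0
  c_3 = 8 = 8·11^0
  c_4 = 0
  c_5 = 9 = 9·11^0
  c_6 = 2 = 2·11^0
λ_0 = (5, 10, 8, 0, 9, 2)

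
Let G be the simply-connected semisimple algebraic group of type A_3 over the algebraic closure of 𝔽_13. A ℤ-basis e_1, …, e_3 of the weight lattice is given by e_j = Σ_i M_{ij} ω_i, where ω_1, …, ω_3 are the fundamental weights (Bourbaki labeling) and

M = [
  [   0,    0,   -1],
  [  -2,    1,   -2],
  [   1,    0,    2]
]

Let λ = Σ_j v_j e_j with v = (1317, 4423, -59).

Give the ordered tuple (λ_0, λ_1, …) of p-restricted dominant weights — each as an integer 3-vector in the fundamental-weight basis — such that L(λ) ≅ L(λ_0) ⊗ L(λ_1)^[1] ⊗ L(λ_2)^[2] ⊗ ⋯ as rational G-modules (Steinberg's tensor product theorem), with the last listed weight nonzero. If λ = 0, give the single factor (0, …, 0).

Compute c_i = Σ_j M_{ij} v_j with v = (1317, 4423, -59):
  c_1 = (0)·(1317) + (0)·(4423) + (-1)·(-59) = 59
  c_2 = (-2)·(1317) + (1)·(4423) + (-2)·(-59) = 1907
  c_3 = (1)·(1317) + (0)·(4423) + (2)·(-59) = 1199
Writing each c_i in base p = 13:
  c_1 = 59 = 7·13^0 + 4·13^1
  c_2 = 1907 = 9·13^0 + 3·13^1 + 11·13^2
  c_3 = 1199 = 3·13^0 + 1·13^1 + 7·13^2
λ_0 = (7, 9, 3)
λ_1 = (4, 3, 1)
λ_2 = (0, 11, 7)

((7, 9, 3), (4, 3, 1), (0, 11, 7))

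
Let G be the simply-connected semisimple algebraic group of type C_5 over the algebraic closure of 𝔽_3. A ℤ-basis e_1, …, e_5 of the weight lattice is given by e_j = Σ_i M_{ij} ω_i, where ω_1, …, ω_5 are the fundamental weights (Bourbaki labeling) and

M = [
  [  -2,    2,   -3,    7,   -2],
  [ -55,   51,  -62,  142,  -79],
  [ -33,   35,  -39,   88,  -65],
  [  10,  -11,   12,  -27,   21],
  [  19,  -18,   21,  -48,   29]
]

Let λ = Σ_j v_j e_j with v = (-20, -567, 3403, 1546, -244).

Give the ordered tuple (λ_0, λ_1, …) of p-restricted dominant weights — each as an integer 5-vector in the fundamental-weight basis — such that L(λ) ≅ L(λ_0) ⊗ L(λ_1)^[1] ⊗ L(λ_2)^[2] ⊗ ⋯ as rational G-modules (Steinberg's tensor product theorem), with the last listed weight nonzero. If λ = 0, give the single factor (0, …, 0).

In the fundamental-weight basis, λ has coordinates c = M·v (v = (-20, -567, 3403, 1546, -244)):
  c_1 = -2*-20 + 2*-567 + -3*3403 + 7*1546 + -2*-244 = 7
  c_2 = -55*-20 + 51*-567 + -62*3403 + 142*1546 + -79*-244 = 5
  c_3 = -33*-20 + 35*-567 + -39*3403 + 88*1546 + -65*-244 = 6
  c_4 = 10*-20 + -11*-567 + 12*3403 + -27*1546 + 21*-244 = 7
  c_5 = 19*-20 + -18*-567 + 21*3403 + -48*1546 + 29*-244 = 5
p = 3; digits c_i = Σ_j d_{ij}·3^j, 0 ≤ d_{ij} < 3:
  c_1 = 7 = 1·3^0 + 2·3^1
  c_2 = 5 = 2·3^0 + 1·3^1
  c_3 = 6 = 0·3^0 + 2·3^1
  c_4 = 7 = 1·3^0 + 2·3^1
  c_5 = 5 = 2·3^0 + 1·3^1
λ_0 = (1, 2, 0, 1, 2)
λ_1 = (2, 1, 2, 2, 1)

((1, 2, 0, 1, 2), (2, 1, 2, 2, 1))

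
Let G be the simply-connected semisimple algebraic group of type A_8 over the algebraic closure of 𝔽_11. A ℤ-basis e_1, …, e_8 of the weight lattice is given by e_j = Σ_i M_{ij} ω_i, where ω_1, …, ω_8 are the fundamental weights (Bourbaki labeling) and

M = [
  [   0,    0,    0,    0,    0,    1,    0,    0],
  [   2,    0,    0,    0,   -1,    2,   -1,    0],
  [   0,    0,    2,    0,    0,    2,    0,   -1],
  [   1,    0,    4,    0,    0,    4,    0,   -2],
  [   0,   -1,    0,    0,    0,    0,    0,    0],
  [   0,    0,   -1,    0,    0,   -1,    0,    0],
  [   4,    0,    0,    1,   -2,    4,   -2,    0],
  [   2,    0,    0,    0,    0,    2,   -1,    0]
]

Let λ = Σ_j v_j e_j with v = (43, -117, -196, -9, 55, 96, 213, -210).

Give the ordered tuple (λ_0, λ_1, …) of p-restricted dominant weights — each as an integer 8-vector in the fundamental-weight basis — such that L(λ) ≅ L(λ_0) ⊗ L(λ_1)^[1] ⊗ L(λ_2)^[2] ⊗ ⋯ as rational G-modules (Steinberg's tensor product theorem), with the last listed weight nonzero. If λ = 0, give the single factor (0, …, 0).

((8, 10, 10, 8, 7, 1, 0, 10), (8, 0, 0, 5, 10, 9, 1, 5))

ω-coordinates c = M·v, v = (43, -117, -196, -9, 55, 96, 213, -210):
  c_1 = 0*43 + 0*-117 + 0*-196 + 0*-9 + 0*55 + 1*96 + 0*213 + 0*-210 = 96
  c_2 = 2*43 + 0*-117 + 0*-196 + 0*-9 + -1*55 + 2*96 + -1*213 + 0*-210 = 10
  c_3 = 0*43 + 0*-117 + 2*-196 + 0*-9 + 0*55 + 2*96 + 0*213 + -1*-210 = 10
  c_4 = 1*43 + 0*-117 + 4*-196 + 0*-9 + 0*55 + 4*96 + 0*213 + -2*-210 = 63
  c_5 = 0*43 + -1*-117 + 0*-196 + 0*-9 + 0*55 + 0*96 + 0*213 + 0*-210 = 117
  c_6 = 0*43 + 0*-117 + -1*-196 + 0*-9 + 0*55 + -1*96 + 0*213 + 0*-210 = 100
  c_7 = 4*43 + 0*-117 + 0*-196 + 1*-9 + -2*55 + 4*96 + -2*213 + 0*-210 = 11
  c_8 = 2*43 + 0*-117 + 0*-196 + 0*-9 + 0*55 + 2*96 + -1*213 + 0*-210 = 65
Expand coordinatewise in base 11:
  c_1 = 96 = 8·11^0 + 8·11^1
  c_2 = 10 = 10·11^0
  c_3 = 10 = 10·11^0
  c_4 = 63 = 8·11^0 + 5·11^1
  c_5 = 117 = 7·11^0 + 10·11^1
  c_6 = 100 = 1·11^0 + 9·11^1
  c_7 = 11 = 0·11^0 + 1·11^1
  c_8 = 65 = 10·11^0 + 5·11^1
Factor λ_0 = (8, 10, 10, 8, 7, 1, 0, 10)
Factor λ_1 = (8, 0, 0, 5, 10, 9, 1, 5)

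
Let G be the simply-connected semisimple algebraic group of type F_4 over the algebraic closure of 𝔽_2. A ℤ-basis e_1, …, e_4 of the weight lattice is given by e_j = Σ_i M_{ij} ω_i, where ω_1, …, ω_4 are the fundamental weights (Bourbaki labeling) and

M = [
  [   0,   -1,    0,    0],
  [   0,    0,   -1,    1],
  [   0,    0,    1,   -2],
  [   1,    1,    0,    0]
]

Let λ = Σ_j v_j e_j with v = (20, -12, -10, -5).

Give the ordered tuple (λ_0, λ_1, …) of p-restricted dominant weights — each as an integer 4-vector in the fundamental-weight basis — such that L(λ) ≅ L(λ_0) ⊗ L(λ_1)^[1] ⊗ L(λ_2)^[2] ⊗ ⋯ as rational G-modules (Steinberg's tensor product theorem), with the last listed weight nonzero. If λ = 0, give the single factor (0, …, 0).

((0, 1, 0, 0), (0, 0, 0, 0), (1, 1, 0, 0), (1, 0, 0, 1))

ω-coordinates c = M·v, v = (20, -12, -10, -5):
  c_1 = 0·20 + (-1)·(-12) + (0)·(-10) + (0)·(-5) = 12
  c_2 = 0·20 + (0)·(-12) + (-1)·(-10) + (1)·(-5) = 5
  c_3 = 0·20 + (0)·(-12) + (1)·(-10) + (-2)·(-5) = 0
  c_4 = 1·20 + (1)·(-12) + (0)·(-10) + (0)·(-5) = 8
Expand coordinatewise in base 2:
  c_1 = 12 = 0·2^0 + 0·2^1 + 1·2^2 + 1·2^3
  c_2 = 5 = 1·2^0 + 0·2^1 + 1·2^2
  c_3 = 0
  c_4 = 8 = 0·2^0 + 0·2^1 + 0·2^2 + 1·2^3
p-restricted factor λ_0 = (0, 1, 0, 0)
p-restricted factor λ_1 = (0, 0, 0, 0)
p-restricted factor λ_2 = (1, 1, 0, 0)
p-restricted factor λ_3 = (1, 0, 0, 1)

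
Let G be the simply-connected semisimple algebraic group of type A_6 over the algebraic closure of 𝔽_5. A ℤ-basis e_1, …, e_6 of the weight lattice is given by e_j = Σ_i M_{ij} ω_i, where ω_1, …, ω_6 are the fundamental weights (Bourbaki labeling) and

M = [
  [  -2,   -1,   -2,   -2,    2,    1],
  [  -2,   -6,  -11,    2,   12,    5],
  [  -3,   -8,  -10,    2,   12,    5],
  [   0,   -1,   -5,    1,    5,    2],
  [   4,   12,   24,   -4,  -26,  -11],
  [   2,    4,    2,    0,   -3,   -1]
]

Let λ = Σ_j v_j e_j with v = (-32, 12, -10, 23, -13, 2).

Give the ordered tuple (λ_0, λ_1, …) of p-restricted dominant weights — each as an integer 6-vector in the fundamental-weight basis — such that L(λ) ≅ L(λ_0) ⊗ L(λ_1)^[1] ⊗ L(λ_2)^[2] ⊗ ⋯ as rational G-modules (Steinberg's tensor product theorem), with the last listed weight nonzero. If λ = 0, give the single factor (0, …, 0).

((2, 2, 0, 0, 0, 1),)

ω-coordinates c = M·v, v = (-32, 12, -10, 23, -13, 2):
  c_1 = (-2)·(-32) + (-1)·(12) + (-2)·(-10) + (-2)·(23) + (2)·(-13) + (1)·(2) = 2
  c_2 = (-2)·(-32) + (-6)·(12) + (-11)·(-10) + (2)·(23) + (12)·(-13) + (5)·(2) = 2
  c_3 = (-3)·(-32) + (-8)·(12) + (-10)·(-10) + (2)·(23) + (12)·(-13) + (5)·(2) = 0
  c_4 = (0)·(-32) + (-1)·(12) + (-5)·(-10) + (1)·(23) + (5)·(-13) + (2)·(2) = 0
  c_5 = (4)·(-32) + (12)·(12) + (24)·(-10) + (-4)·(23) + (-26)·(-13) + (-11)·(2) = 0
  c_6 = (2)·(-32) + (4)·(12) + (2)·(-10) + (0)·(23) + (-3)·(-13) + (-1)·(2) = 1
Writing each c_i in base p = 5:
  c_1 = 2 = 2·5^0
  c_2 = 2 = 2·5^0
  c_3 = 0
  c_4 = 0
  c_5 = 0
  c_6 = 1 = 1·5^0
Factor λ_0 = (2, 2, 0, 0, 0, 1)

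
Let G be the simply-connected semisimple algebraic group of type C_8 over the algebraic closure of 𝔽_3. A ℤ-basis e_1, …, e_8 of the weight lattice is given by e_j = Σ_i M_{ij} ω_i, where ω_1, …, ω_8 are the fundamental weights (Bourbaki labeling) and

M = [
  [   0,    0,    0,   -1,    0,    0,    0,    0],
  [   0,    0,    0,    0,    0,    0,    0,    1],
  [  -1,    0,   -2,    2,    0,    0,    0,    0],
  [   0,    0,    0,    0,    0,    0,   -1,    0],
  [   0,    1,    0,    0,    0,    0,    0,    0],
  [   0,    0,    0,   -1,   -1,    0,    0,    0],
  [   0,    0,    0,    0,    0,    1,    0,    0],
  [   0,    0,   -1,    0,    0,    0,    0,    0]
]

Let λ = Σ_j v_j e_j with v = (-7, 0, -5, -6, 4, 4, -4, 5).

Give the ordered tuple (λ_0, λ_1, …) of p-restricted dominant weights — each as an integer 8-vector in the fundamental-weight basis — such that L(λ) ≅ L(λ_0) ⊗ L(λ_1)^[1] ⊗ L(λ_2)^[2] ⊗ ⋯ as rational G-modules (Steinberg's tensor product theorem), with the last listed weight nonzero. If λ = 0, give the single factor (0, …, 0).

Change of basis e → ω: c = M·v where v = (-7, 0, -5, -6, 4, 4, -4, 5):
  c_1 = (0)·(-7) + (0)·(0) + (0)·(-5) + (-1)·(-6) + (0)·(4) + (0)·(4) + (0)·(-4) + (0)·(5) = 6
  c_2 = (0)·(-7) + (0)·(0) + (0)·(-5) + (0)·(-6) + (0)·(4) + (0)·(4) + (0)·(-4) + (1)·(5) = 5
  c_3 = (-1)·(-7) + (0)·(0) + (-2)·(-5) + (2)·(-6) + (0)·(4) + (0)·(4) + (0)·(-4) + (0)·(5) = 5
  c_4 = (0)·(-7) + (0)·(0) + (0)·(-5) + (0)·(-6) + (0)·(4) + (0)·(4) + (-1)·(-4) + (0)·(5) = 4
  c_5 = (0)·(-7) + (1)·(0) + (0)·(-5) + (0)·(-6) + (0)·(4) + (0)·(4) + (0)·(-4) + (0)·(5) = 0
  c_6 = (0)·(-7) + (0)·(0) + (0)·(-5) + (-1)·(-6) + (-1)·(4) + (0)·(4) + (0)·(-4) + (0)·(5) = 2
  c_7 = (0)·(-7) + (0)·(0) + (0)·(-5) + (0)·(-6) + (0)·(4) + (1)·(4) + (0)·(-4) + (0)·(5) = 4
  c_8 = (0)·(-7) + (0)·(0) + (-1)·(-5) + (0)·(-6) + (0)·(4) + (0)·(4) + (0)·(-4) + (0)·(5) = 5
Writing each c_i in base p = 3:
  c_1 = 6 = 0·3^0 + 2·3^1
  c_2 = 5 = 2·3^0 + 1·3^1
  c_3 = 5 = 2·3^0 + 1·3^1
  c_4 = 4 = 1·3^0 + 1·3^1
  c_5 = 0
  c_6 = 2 = 2·3^0
  c_7 = 4 = 1·3^0 + 1·3^1
  c_8 = 5 = 2·3^0 + 1·3^1
λ_0 = (0, 2, 2, 1, 0, 2, 1, 2)
λ_1 = (2, 1, 1, 1, 0, 0, 1, 1)

((0, 2, 2, 1, 0, 2, 1, 2), (2, 1, 1, 1, 0, 0, 1, 1))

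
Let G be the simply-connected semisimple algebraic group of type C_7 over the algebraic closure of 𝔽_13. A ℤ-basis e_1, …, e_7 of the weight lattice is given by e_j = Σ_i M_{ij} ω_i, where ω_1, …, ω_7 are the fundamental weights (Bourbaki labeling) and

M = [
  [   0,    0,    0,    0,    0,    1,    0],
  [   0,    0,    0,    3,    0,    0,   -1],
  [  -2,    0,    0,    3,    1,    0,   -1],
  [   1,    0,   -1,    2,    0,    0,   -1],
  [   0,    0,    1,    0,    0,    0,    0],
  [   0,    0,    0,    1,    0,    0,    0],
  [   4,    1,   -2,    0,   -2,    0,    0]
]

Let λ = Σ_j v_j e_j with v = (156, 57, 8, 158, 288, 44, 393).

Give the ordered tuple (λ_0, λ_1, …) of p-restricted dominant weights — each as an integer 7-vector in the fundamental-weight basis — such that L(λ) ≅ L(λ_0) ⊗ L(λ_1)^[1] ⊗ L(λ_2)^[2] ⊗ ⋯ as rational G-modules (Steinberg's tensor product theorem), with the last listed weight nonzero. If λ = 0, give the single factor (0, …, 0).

Change of basis e → ω: c = M·v where v = (156, 57, 8, 158, 288, 44, 393):
  c_1 = 0·156 + 0·57 + 0·8 + 0·158 + 0·288 + 1·44 + 0·393 = 44
  c_2 = 0·156 + 0·57 + 0·8 + 3·158 + 0·288 + 0·44 + (-1)·(393) = 81
  c_3 = (-2)·(156) + 0·57 + 0·8 + 3·158 + 1·288 + 0·44 + (-1)·(393) = 57
  c_4 = 1·156 + 0·57 + (-1)·(8) + 2·158 + 0·288 + 0·44 + (-1)·(393) = 71
  c_5 = 0·156 + 0·57 + 1·8 + 0·158 + 0·288 + 0·44 + 0·393 = 8
  c_6 = 0·156 + 0·57 + 0·8 + 1·158 + 0·288 + 0·44 + 0·393 = 158
  c_7 = 4·156 + 1·57 + (-2)·(8) + 0·158 + (-2)·(288) + 0·44 + 0·393 = 89
p = 13; digits c_i = Σ_j d_{ij}·13^j, 0 ≤ d_{ij} < 13:
  c_1 = 44 = 5·13^0 + 3·13^1
  c_2 = 81 = 3·13^0 + 6·13^1
  c_3 = 57 = 5·13^0 + 4·13^1
  c_4 = 71 = 6·13^0 + 5·13^1
  c_5 = 8 = 8·13^0
  c_6 = 158 = 2·13^0 + 12·13^1
  c_7 = 89 = 11·13^0 + 6·13^1
λ_0 = (5, 3, 5, 6, 8, 2, 11)
λ_1 = (3, 6, 4, 5, 0, 12, 6)

((5, 3, 5, 6, 8, 2, 11), (3, 6, 4, 5, 0, 12, 6))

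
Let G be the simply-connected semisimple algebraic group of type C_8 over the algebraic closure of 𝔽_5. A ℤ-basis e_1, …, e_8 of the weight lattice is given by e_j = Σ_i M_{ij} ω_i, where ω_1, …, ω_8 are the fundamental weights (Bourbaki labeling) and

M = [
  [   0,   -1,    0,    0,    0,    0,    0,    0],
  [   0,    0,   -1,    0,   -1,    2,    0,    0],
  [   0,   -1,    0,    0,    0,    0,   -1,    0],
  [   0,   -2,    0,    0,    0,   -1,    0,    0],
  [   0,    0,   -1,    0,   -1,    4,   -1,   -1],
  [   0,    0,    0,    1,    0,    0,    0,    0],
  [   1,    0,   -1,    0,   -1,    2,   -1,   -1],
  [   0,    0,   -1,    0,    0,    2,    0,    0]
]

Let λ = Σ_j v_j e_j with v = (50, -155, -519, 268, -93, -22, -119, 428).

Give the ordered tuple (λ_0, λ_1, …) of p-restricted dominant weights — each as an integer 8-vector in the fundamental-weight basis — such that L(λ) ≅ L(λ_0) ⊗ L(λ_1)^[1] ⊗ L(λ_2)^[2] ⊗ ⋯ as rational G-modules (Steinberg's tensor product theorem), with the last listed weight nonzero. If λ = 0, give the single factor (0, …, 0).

Change of basis e → ω: c = M·v where v = (50, -155, -519, 268, -93, -22, -119, 428):
  c_1 = (0)·(50) + (-1)·(-155) + (0)·(-519) + (0)·(268) + (0)·(-93) + (0)·(-22) + (0)·(-119) + (0)·(428) = 155
  c_2 = (0)·(50) + (0)·(-155) + (-1)·(-519) + (0)·(268) + (-1)·(-93) + (2)·(-22) + (0)·(-119) + (0)·(428) = 568
  c_3 = (0)·(50) + (-1)·(-155) + (0)·(-519) + (0)·(268) + (0)·(-93) + (0)·(-22) + (-1)·(-119) + (0)·(428) = 274
  c_4 = (0)·(50) + (-2)·(-155) + (0)·(-519) + (0)·(268) + (0)·(-93) + (-1)·(-22) + (0)·(-119) + (0)·(428) = 332
  c_5 = (0)·(50) + (0)·(-155) + (-1)·(-519) + (0)·(268) + (-1)·(-93) + (4)·(-22) + (-1)·(-119) + (-1)·(428) = 215
  c_6 = (0)·(50) + (0)·(-155) + (0)·(-519) + (1)·(268) + (0)·(-93) + (0)·(-22) + (0)·(-119) + (0)·(428) = 268
  c_7 = (1)·(50) + (0)·(-155) + (-1)·(-519) + (0)·(268) + (-1)·(-93) + (2)·(-22) + (-1)·(-119) + (-1)·(428) = 309
  c_8 = (0)·(50) + (0)·(-155) + (-1)·(-519) + (0)·(268) + (0)·(-93) + (2)·(-22) + (0)·(-119) + (0)·(428) = 475
Base-5 expansion of each c_i:
  c_1 = 155 = 0·5^0 + 1·5^1 + 1·5^2 + 1·5^3
  c_2 = 568 = 3·5^0 + 3·5^1 + 2·5^2 + 4·5^3
  c_3 = 274 = 4·5^0 + 4·5^1 + 0·5^2 + 2·5^3
  c_4 = 332 = 2·5^0 + 1·5^1 + 3·5^2 + 2·5^3
  c_5 = 215 = 0·5^0 + 3·5^1 + 3·5^2 + 1·5^3
  c_6 = 268 = 3·5^0 + 3·5^1 + 0·5^2 + 2·5^3
  c_7 = 309 = 4·5^0 + 1·5^1 + 2·5^2 + 2·5^3
  c_8 = 475 = 0·5^0 + 0·5^1 + 4·5^2 + 3·5^3
p-restricted factor λ_0 = (0, 3, 4, 2, 0, 3, 4, 0)
p-restricted factor λ_1 = (1, 3, 4, 1, 3, 3, 1, 0)
p-restricted factor λ_2 = (1, 2, 0, 3, 3, 0, 2, 4)
p-restricted factor λ_3 = (1, 4, 2, 2, 1, 2, 2, 3)

((0, 3, 4, 2, 0, 3, 4, 0), (1, 3, 4, 1, 3, 3, 1, 0), (1, 2, 0, 3, 3, 0, 2, 4), (1, 4, 2, 2, 1, 2, 2, 3))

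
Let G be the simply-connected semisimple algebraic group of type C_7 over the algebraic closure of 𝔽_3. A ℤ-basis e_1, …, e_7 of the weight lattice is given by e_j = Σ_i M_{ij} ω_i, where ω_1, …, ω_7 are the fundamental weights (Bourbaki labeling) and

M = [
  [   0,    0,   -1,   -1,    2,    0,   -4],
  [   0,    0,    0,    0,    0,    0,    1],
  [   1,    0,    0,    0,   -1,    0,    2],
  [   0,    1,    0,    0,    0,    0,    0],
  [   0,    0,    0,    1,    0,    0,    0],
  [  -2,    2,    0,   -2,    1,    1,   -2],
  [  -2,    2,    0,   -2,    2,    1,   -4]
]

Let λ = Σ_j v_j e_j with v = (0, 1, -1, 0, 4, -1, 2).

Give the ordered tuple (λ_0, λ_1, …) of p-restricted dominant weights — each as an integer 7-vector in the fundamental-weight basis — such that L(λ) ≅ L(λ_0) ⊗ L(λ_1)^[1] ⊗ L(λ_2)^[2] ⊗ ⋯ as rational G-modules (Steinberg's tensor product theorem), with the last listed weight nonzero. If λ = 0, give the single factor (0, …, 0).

Compute c_i = Σ_j M_{ij} v_j with v = (0, 1, -1, 0, 4, -1, 2):
  c_1 = 0·0 + 0·1 + (-1)·(-1) + (-1)·(0) + 2·4 + (0)·(-1) + (-4)·(2) = 1
  c_2 = 0·0 + 0·1 + (0)·(-1) + 0·0 + 0·4 + (0)·(-1) + 1·2 = 2
  c_3 = 1·0 + 0·1 + (0)·(-1) + 0·0 + (-1)·(4) + (0)·(-1) + 2·2 = 0
  c_4 = 0·0 + 1·1 + (0)·(-1) + 0·0 + 0·4 + (0)·(-1) + 0·2 = 1
  c_5 = 0·0 + 0·1 + (0)·(-1) + 1·0 + 0·4 + (0)·(-1) + 0·2 = 0
  c_6 = (-2)·(0) + 2·1 + (0)·(-1) + (-2)·(0) + 1·4 + (1)·(-1) + (-2)·(2) = 1
  c_7 = (-2)·(0) + 2·1 + (0)·(-1) + (-2)·(0) + 2·4 + (1)·(-1) + (-4)·(2) = 1
Base-3 expansion of each c_i:
  c_1 = 1 = 1·3^0
  c_2 = 2 = 2·3^0
  c_3 = 0
  c_4 = 1 = 1·3^0
  c_5 = 0
  c_6 = 1 = 1·3^0
  c_7 = 1 = 1·3^0
p-restricted factor λ_0 = (1, 2, 0, 1, 0, 1, 1)

((1, 2, 0, 1, 0, 1, 1),)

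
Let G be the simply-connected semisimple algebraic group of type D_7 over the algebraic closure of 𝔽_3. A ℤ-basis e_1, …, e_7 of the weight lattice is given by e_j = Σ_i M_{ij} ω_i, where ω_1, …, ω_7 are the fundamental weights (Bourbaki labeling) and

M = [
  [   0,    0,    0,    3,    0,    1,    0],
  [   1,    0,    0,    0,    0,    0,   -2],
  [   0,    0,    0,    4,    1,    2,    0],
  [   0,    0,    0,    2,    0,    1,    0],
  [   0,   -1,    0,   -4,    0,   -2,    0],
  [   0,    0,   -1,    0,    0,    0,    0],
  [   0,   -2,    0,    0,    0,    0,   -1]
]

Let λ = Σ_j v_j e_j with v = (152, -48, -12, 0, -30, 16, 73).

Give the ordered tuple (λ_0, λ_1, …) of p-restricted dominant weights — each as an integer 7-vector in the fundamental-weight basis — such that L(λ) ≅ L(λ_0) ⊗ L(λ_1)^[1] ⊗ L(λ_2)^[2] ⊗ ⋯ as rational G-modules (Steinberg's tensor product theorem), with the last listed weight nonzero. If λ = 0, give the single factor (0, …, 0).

Converting to the ω-basis (c_i = row i of M dotted with v = (152, -48, -12, 0, -30, 16, 73)):
  c_1 = 0*152 + 0*-48 + 0*-12 + 3*0 + 0*-30 + 1*16 + 0*73 = 16
  c_2 = 1*152 + 0*-48 + 0*-12 + 0*0 + 0*-30 + 0*16 + -2*73 = 6
  c_3 = 0*152 + 0*-48 + 0*-12 + 4*0 + 1*-30 + 2*16 + 0*73 = 2
  c_4 = 0*152 + 0*-48 + 0*-12 + 2*0 + 0*-30 + 1*16 + 0*73 = 16
  c_5 = 0*152 + -1*-48 + 0*-12 + -4*0 + 0*-30 + -2*16 + 0*73 = 16
  c_6 = 0*152 + 0*-48 + -1*-12 + 0*0 + 0*-30 + 0*16 + 0*73 = 12
  c_7 = 0*152 + -2*-48 + 0*-12 + 0*0 + 0*-30 + 0*16 + -1*73 = 23
Expand coordinatewise in base 3:
  c_1 = 16 = 1·3^0 + 2·3^1 + 1·3^2
  c_2 = 6 = 0·3^0 + 2·3^1
  c_3 = 2 = 2·3^0
  c_4 = 16 = 1·3^0 + 2·3^1 + 1·3^2
  c_5 = 16 = 1·3^0 + 2·3^1 + 1·3^2
  c_6 = 12 = 0·3^0 + 1·3^1 + 1·3^2
  c_7 = 23 = 2·3^0 + 1·3^1 + 2·3^2
λ_0 = (1, 0, 2, 1, 1, 0, 2)
λ_1 = (2, 2, 0, 2, 2, 1, 1)
λ_2 = (1, 0, 0, 1, 1, 1, 2)

((1, 0, 2, 1, 1, 0, 2), (2, 2, 0, 2, 2, 1, 1), (1, 0, 0, 1, 1, 1, 2))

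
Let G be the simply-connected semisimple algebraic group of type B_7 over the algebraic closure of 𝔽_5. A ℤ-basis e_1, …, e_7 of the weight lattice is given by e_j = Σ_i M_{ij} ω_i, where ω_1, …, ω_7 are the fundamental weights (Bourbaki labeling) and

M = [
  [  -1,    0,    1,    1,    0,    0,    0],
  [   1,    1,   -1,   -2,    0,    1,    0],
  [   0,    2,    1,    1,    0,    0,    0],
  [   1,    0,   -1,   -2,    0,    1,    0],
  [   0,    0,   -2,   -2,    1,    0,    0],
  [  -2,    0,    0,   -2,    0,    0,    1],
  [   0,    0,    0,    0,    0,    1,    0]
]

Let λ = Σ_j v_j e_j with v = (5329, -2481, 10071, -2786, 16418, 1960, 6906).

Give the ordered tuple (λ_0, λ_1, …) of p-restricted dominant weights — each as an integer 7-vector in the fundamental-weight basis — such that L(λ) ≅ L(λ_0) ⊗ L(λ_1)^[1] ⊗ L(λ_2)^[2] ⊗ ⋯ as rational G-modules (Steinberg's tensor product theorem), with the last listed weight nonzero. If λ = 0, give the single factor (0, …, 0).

Change of basis e → ω: c = M·v where v = (5329, -2481, 10071, -2786, 16418, 1960, 6906):
  c_1 = -1*5329 + 0*-2481 + 1*10071 + 1*-2786 + 0*16418 + 0*1960 + 0*6906 = 1956
  c_2 = 1*5329 + 1*-2481 + -1*10071 + -2*-2786 + 0*16418 + 1*1960 + 0*6906 = 309
  c_3 = 0*5329 + 2*-2481 + 1*10071 + 1*-2786 + 0*16418 + 0*1960 + 0*6906 = 2323
  c_4 = 1*5329 + 0*-2481 + -1*10071 + -2*-2786 + 0*16418 + 1*1960 + 0*6906 = 2790
  c_5 = 0*5329 + 0*-2481 + -2*10071 + -2*-2786 + 1*16418 + 0*1960 + 0*6906 = 1848
  c_6 = -2*5329 + 0*-2481 + 0*10071 + -2*-2786 + 0*16418 + 0*1960 + 1*6906 = 1820
  c_7 = 0*5329 + 0*-2481 + 0*10071 + 0*-2786 + 0*16418 + 1*1960 + 0*6906 = 1960
Writing each c_i in base p = 5:
  c_1 = 1956 = 1·5^0 + 1·5^1 + 3·5^2 + 0·5^3 + 3·5^4
  c_2 = 309 = 4·5^0 + 1·5^1 + 2·5^2 + 2·5^3
  c_3 = 2323 = 3·5^0 + 4·5^1 + 2·5^2 + 3·5^3 + 3·5^4
  c_4 = 2790 = 0·5^0 + 3·5^1 + 1·5^2 + 2·5^3 + 4·5^4
  c_5 = 1848 = 3·5^0 + 4·5^1 + 3·5^2 + 4·5^3 + 2·5^4
  c_6 = 1820 = 0·5^0 + 4·5^1 + 2·5^2 + 4·5^3 + 2·5^4
  c_7 = 1960 = 0·5^0 + 2·5^1 + 3·5^2 + 0·5^3 + 3·5^4
Factor λ_0 = (1, 4, 3, 0, 3, 0, 0)
Factor λ_1 = (1, 1, 4, 3, 4, 4, 2)
Factor λ_2 = (3, 2, 2, 1, 3, 2, 3)
Factor λ_3 = (0, 2, 3, 2, 4, 4, 0)
Factor λ_4 = (3, 0, 3, 4, 2, 2, 3)

((1, 4, 3, 0, 3, 0, 0), (1, 1, 4, 3, 4, 4, 2), (3, 2, 2, 1, 3, 2, 3), (0, 2, 3, 2, 4, 4, 0), (3, 0, 3, 4, 2, 2, 3))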